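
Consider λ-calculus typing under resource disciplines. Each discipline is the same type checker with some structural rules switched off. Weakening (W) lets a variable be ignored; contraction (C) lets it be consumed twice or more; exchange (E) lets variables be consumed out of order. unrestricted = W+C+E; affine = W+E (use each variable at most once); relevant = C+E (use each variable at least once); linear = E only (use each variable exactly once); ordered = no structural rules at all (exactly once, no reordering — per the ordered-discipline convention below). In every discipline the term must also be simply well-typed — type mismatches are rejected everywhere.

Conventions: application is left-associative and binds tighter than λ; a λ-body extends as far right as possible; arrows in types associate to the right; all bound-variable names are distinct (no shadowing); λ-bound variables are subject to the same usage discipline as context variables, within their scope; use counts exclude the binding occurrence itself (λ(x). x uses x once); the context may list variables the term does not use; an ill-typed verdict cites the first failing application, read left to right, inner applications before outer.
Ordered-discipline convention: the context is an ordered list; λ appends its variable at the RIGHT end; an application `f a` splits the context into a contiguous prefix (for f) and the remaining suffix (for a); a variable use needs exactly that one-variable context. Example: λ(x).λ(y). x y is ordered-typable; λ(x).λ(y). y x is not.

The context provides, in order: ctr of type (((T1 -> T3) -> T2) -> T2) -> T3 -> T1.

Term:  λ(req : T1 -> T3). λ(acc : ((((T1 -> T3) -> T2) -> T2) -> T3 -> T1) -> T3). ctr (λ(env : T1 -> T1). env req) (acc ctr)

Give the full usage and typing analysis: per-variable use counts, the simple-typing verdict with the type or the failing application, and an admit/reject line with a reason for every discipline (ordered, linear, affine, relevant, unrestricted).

usage: ctr: 2, req (bound): 1, acc (bound): 1, env (bound): 1
order of uses: ctr, env, req, acc, ctr
typing: ill-typed: an argument T1 -> T3 mismatches the expected T1
ordered: ✗ — the type mismatch rejects it
linear: ✗ — not simply typable
affine: ✗ — fails simple typing
relevant: ✗ — a type mismatch blocks all five
unrestricted: ✗ — the type mismatch rejects it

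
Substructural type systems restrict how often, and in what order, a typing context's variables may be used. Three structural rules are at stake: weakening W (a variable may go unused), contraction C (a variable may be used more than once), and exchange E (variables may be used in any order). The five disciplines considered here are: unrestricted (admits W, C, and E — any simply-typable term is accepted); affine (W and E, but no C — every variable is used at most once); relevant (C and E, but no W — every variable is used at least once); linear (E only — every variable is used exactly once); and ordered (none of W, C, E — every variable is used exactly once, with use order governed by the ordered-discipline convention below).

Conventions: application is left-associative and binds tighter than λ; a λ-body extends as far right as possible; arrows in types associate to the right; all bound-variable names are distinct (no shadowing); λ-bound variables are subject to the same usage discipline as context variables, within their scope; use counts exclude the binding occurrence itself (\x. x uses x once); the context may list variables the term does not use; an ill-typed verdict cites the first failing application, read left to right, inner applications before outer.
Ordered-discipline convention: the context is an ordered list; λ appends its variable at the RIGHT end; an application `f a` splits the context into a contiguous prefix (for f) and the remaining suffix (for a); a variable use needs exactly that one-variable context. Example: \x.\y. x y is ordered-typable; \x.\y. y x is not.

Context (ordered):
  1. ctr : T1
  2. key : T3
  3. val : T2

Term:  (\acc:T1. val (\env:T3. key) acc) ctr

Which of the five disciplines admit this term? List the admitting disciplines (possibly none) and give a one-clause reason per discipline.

accepted by: none
use counts: ctr: 1, key: 1, val: 1, acc [bound]: 1, env [bound]: 0
use order (left to right): val, key, acc, ctr
typing: ill-typed: can't apply a value of type T2
ordered: ✗, a type mismatch blocks all five
linear: ✗, the type mismatch rejects it
affine: ✗, not simply typable
relevant: ✗, fails simple typing
unrestricted: ✗, a type mismatch blocks all five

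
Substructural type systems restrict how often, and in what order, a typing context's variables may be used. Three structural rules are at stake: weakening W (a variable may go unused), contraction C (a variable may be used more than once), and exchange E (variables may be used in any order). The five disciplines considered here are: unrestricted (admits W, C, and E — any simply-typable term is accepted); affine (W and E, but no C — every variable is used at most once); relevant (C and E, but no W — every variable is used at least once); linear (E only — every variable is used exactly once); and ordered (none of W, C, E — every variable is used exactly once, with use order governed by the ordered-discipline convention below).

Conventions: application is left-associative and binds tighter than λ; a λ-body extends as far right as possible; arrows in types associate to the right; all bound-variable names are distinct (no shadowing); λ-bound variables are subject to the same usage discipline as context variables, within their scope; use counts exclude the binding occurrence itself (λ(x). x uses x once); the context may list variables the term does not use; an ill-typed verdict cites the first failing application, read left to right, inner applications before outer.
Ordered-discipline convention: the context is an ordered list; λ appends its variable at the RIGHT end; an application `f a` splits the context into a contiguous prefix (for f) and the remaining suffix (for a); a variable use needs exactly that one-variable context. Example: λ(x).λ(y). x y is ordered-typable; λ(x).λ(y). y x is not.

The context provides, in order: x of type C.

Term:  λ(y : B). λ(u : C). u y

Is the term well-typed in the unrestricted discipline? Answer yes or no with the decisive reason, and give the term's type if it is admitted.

no — the type mismatch rejects it
use counts: x: 0×, y [bound]: 1×, u [bound]: 1×
uses in reading order: u, y
typing: ill-typed: non-arrow in function slot: C
per-discipline verdicts: ordered ✗ | linear ✗ | affine ✗ | relevant ✗ | unrestricted ✗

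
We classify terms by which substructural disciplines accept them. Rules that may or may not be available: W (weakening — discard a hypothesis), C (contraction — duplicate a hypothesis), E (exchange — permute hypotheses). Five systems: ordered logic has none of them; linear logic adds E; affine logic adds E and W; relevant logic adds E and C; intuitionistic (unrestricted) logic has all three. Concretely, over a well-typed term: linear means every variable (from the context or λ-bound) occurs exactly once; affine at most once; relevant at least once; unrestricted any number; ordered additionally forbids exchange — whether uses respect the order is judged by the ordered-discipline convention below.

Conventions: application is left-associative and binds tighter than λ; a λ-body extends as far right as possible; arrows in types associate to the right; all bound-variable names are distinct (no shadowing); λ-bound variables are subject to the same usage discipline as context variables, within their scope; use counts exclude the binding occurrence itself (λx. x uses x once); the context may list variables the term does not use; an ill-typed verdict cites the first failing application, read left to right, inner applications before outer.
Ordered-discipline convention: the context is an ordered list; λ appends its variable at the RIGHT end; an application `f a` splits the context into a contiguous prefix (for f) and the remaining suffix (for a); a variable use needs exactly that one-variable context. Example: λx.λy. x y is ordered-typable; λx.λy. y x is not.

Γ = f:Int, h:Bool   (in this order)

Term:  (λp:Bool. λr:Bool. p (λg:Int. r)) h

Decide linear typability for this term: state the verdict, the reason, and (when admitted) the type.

no — fails simple typing
usage: f ×0, h ×1, p [bound] ×1, r [bound] ×1, g [bound] ×0
left-to-right use order: p, r, h
typing: ill-typed: can't apply a value of type Bool
all disciplines: ordered ✗ · linear ✗ · affine ✗ · relevant ✗ · unrestricted ✗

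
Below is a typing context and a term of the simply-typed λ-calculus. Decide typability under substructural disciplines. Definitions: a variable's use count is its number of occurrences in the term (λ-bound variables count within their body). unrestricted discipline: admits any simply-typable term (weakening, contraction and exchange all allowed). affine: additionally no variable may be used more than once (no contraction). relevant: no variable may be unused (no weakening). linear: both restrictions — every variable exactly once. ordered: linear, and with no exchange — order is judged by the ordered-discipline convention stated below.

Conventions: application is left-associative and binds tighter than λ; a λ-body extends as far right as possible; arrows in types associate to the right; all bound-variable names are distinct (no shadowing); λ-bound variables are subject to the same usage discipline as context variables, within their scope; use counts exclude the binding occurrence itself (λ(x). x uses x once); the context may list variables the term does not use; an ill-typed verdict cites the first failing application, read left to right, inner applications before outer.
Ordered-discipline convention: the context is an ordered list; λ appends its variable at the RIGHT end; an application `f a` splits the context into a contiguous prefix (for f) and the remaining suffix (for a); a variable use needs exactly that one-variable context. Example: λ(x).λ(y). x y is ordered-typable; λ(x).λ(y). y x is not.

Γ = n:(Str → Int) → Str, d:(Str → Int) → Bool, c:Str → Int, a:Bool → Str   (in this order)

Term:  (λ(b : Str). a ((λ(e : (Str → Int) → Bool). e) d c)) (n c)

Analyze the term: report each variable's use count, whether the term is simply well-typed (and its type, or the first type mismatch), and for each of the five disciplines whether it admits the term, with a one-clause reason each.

variable uses: n=1; d=1; c=2; a=1; b (bound)=0; e (bound)=1
order of uses: a, e, d, c, n, c
typing: well-typed at Str
ordered: ✗, c ×2 used more than once (contraction); b left unused
linear: ✗, c ×2 used more than once (contraction); b left unused
affine: ✗, c ×2 used more than once (contraction)
relevant: ✗, b left unused
unrestricted: ✓, typability at Str is all that's needed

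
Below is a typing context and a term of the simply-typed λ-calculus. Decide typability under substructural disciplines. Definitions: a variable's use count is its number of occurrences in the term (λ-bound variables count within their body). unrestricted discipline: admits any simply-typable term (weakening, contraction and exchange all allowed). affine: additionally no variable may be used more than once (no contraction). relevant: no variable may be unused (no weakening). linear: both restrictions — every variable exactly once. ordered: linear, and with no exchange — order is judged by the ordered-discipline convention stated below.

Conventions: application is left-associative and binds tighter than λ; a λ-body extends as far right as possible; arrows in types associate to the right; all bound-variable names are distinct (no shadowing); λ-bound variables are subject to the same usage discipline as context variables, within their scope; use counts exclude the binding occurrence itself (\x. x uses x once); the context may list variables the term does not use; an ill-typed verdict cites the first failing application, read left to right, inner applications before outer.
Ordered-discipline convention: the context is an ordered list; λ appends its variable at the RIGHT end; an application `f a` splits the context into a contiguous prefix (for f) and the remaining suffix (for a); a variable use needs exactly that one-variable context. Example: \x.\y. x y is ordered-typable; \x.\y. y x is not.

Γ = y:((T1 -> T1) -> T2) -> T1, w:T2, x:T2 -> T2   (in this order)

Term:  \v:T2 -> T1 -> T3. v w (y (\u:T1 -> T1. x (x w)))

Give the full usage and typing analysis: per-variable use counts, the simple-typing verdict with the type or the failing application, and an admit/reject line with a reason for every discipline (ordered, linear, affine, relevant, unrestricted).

usage: y ×1; w ×2; x ×2; v (bound) ×1; u (bound) ×0
use order (left to right): v, w, y, x, x, w
typing: well-typed — term : (T2 -> T1 -> T3) -> T3
ordered: ✗ — uses contraction: w ×2, x ×2; needs weakening: u unused
linear: ✗ — uses contraction: w ×2, x ×2; needs weakening: u unused
affine: ✗ — uses contraction: w ×2, x ×2
relevant: ✗ — needs weakening: u unused
unrestricted: ✓ — type-checks ((T2 -> T1 -> T3) -> T3) and nothing is barred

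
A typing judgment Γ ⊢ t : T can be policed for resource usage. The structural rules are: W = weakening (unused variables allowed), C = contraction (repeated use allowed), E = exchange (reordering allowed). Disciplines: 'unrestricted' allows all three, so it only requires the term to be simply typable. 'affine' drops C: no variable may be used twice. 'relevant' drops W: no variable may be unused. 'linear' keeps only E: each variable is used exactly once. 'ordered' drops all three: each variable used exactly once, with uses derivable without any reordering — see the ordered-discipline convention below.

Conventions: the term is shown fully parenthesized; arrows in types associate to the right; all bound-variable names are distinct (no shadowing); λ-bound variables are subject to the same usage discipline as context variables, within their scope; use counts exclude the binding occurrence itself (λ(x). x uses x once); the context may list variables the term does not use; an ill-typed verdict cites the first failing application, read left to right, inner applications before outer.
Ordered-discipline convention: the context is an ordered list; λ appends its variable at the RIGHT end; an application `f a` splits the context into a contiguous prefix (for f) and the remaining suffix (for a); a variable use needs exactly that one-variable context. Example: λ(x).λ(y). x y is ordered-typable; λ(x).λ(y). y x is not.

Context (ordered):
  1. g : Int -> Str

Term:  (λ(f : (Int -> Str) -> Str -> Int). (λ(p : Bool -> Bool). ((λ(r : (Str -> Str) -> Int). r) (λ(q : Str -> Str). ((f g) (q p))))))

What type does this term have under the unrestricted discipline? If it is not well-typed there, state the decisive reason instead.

not well-typed under unrestricted — the type mismatch rejects it
variable uses: g=1; f (bound)=1; p (bound)=1; r (bound)=1; q (bound)=1
order of uses: r, f, g, q, p
typing: ill-typed: an application expects Str but receives Bool -> Bool
per-discipline verdicts: ordered ✗, linear ✗, affine ✗, relevant ✗, unrestricted ✗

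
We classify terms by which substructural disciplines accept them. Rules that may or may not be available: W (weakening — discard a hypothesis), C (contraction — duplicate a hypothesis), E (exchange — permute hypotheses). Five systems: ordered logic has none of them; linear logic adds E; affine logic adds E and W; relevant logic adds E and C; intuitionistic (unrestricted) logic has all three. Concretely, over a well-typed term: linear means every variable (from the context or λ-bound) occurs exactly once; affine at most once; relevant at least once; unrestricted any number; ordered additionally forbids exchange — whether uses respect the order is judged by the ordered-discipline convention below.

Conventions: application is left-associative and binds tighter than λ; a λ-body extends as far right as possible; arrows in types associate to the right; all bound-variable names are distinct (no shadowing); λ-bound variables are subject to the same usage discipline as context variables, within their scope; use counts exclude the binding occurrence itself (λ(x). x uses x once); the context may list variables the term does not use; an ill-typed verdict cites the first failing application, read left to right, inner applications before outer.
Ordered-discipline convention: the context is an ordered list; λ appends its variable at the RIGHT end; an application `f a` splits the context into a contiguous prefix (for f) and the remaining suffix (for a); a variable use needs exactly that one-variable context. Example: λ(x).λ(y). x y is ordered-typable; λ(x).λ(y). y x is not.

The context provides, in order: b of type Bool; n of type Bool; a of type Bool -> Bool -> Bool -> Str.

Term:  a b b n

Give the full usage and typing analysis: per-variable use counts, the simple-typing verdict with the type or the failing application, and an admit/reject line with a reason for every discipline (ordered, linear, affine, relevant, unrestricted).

usage: b: 2×, n: 1×, a: 1×
uses in reading order: a, b, b, n
typing: well-typed — term : Str
ordered: ✗, b ×2 used more than once (contraction)
linear: ✗, b ×2 used more than once (contraction)
affine: ✗, b ×2 used more than once (contraction)
relevant: ✓, none of b, n, a goes unused
unrestricted: ✓, type-checks (Str) and nothing is barred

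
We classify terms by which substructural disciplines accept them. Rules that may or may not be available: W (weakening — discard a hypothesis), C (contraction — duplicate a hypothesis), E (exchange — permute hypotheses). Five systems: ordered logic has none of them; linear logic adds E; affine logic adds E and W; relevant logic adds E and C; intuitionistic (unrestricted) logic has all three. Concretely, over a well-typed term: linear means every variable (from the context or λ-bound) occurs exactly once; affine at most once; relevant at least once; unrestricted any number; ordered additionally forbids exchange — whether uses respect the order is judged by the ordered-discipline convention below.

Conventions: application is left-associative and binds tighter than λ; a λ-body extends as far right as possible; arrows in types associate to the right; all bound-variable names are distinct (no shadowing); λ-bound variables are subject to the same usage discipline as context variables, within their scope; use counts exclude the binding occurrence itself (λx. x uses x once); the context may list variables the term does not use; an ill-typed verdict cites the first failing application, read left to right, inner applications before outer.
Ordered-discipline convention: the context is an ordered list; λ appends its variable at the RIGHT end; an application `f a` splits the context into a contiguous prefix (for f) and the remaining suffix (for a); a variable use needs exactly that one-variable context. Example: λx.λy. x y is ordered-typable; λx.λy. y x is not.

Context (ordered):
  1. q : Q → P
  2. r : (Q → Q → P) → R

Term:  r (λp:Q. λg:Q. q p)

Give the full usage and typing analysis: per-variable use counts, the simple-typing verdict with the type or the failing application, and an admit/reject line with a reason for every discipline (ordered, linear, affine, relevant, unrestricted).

usage: q ×1; r ×1; p (bound) ×1; g (bound) ×0
left-to-right use order: r, q, p
typing: well-typed — term : R
ordered: ✗ — g never used (weakening)
linear: ✗ — g never used (weakening)
affine: ✓ — none of q, r, p, g used more than once
relevant: ✗ — g never used (weakening)
unrestricted: ✓ — typability at R is all that's needed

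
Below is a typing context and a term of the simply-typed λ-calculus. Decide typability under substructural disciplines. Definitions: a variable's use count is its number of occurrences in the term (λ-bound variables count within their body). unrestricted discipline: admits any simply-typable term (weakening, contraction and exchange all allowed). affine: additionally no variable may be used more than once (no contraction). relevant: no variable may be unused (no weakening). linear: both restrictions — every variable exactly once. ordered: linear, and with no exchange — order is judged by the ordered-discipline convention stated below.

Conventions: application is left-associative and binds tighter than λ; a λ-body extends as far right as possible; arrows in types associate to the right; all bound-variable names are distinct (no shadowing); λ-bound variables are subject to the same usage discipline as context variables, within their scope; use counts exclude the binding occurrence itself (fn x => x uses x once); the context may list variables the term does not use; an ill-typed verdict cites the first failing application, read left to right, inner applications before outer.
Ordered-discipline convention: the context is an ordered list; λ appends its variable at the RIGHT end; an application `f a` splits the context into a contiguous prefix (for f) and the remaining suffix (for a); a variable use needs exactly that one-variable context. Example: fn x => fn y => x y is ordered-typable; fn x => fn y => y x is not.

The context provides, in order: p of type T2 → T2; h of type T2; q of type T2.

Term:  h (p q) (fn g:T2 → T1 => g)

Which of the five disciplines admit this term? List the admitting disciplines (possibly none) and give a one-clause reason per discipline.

accepted by: none
counts: p: 1×, h: 1×, q: 1×, g [bound]: 1×
use order (left to right): h, p, q, g
typing: ill-typed: non-function type T2 applied to an argument
ordered ✗ (not simply typable)
linear ✗ (fails simple typing)
affine ✗ (a type mismatch blocks all five)
relevant ✗ (the type mismatch rejects it)
unrestricted ✗ (not simply typable)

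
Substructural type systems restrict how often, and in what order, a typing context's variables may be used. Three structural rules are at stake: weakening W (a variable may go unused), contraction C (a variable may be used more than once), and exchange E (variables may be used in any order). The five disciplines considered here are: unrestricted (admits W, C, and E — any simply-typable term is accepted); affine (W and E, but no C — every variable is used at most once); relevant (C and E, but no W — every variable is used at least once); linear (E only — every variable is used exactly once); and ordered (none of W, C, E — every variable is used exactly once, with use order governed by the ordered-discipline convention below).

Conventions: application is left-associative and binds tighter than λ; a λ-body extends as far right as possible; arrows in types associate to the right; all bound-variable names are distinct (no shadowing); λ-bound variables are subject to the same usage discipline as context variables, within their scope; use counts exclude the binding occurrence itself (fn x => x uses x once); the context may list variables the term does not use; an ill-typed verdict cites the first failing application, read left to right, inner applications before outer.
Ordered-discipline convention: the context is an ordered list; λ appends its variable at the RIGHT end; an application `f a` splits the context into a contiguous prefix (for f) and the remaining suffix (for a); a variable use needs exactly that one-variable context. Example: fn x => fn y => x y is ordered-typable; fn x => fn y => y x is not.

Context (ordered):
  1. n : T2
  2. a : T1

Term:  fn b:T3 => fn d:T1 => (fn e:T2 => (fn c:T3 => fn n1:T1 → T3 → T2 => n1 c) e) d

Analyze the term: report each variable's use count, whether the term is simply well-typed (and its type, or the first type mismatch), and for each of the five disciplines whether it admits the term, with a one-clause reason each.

usage: n=0; a=0; b [bound]=0; d [bound]=1; e [bound]=1; c [bound]=1; n1 [bound]=1
use order (left to right): n1, c, e, d
typing: ill-typed: an argument T3 mismatches the expected T1
ordered: ✗, the type mismatch rejects it
linear: ✗, not simply typable
affine: ✗, fails simple typing
relevant: ✗, a type mismatch blocks all five
unrestricted: ✗, the type mismatch rejects it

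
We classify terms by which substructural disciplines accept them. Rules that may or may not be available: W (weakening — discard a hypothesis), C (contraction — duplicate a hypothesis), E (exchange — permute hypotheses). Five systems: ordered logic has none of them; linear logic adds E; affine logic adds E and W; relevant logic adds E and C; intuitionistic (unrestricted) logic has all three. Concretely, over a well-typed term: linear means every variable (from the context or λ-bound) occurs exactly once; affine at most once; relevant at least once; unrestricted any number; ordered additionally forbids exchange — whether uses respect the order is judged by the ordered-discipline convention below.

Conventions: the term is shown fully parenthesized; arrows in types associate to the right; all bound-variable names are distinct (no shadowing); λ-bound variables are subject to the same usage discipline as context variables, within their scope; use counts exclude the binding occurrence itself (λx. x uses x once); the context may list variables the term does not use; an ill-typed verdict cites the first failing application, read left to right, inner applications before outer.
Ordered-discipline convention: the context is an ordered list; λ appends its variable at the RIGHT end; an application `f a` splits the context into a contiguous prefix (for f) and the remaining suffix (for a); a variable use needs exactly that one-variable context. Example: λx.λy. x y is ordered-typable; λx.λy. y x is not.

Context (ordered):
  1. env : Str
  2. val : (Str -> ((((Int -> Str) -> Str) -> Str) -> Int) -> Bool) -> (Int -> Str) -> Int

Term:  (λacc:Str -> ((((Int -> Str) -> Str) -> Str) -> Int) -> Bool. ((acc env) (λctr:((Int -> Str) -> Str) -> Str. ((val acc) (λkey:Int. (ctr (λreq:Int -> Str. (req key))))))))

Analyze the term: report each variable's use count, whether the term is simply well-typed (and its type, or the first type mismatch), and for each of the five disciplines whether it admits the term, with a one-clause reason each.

variable uses: env: 1×, val: 1×, acc [bound]: 2×, ctr [bound]: 1×, key [bound]: 1×, req [bound]: 1×
use order (left to right): acc, env, val, acc, ctr, req, key
typing: the term checks, with type (Str -> ((((Int -> Str) -> Str) -> Str) -> Int) -> Bool) -> Bool
ordered ✗ (repeated use of acc ×2)
linear ✗ (repeated use of acc ×2)
affine ✗ (repeated use of acc ×2)
relevant ✓ (none of env, val, acc, ctr, key, req goes unused)
unrestricted ✓ (simply typable at (Str -> ((((Int -> Str) -> Str) -> Str) -> Int) -> Bool) -> Bool; W, C, E all held)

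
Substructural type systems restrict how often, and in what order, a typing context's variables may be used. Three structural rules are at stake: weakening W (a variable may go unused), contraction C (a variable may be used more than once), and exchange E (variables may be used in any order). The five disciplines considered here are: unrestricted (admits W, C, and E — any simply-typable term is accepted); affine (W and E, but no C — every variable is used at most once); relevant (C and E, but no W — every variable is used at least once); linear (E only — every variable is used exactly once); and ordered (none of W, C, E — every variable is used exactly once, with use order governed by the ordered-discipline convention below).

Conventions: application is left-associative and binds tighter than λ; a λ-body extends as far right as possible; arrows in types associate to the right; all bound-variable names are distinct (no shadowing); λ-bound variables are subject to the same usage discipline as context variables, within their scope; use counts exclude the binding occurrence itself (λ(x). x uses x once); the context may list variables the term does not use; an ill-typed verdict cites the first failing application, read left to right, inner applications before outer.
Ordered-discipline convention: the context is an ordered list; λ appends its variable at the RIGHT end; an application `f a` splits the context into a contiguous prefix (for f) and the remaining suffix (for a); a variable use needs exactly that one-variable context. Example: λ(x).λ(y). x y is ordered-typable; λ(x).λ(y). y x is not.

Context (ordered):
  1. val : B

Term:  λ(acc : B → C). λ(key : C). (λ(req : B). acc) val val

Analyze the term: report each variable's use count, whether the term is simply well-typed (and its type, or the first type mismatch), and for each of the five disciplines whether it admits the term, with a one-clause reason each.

variable uses: val=2; acc [bound]=1; key [bound]=0; req [bound]=0
left-to-right use order: acc, val, val
typing: well-typed at (B → C) → C → C
ordered: ✗, repeated use of val ×2; key, req left unused
linear: ✗, repeated use of val ×2; key, req left unused
affine: ✗, repeated use of val ×2
relevant: ✗, key, req left unused
unrestricted: ✓, type-checks ((B → C) → C → C) and nothing is barred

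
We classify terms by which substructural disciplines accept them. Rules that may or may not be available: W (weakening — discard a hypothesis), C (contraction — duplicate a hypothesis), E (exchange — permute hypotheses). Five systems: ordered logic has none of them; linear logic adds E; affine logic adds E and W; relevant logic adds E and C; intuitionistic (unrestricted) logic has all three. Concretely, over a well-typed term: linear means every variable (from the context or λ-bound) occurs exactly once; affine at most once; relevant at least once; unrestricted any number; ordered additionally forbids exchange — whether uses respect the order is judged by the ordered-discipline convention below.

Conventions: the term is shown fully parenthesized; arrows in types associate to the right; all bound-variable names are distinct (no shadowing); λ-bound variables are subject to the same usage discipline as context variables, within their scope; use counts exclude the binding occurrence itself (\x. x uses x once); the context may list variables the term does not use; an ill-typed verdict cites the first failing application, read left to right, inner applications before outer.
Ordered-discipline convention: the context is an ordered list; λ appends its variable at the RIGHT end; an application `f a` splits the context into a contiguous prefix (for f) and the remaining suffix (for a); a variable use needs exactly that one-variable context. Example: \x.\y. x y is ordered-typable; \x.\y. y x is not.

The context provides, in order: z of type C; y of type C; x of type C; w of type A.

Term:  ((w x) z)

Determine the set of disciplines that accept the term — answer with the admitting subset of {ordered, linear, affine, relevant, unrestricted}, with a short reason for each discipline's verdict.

admitted in: none
counts: z=1, y=0, x=1, w=1
order of uses: w, x, z
typing: ill-typed: non-arrow in function slot: A
ordered: ✗, the type mismatch rejects it
linear: ✗, not simply typable
affine: ✗, fails simple typing
relevant: ✗, a type mismatch blocks all five
unrestricted: ✗, the type mismatch rejects it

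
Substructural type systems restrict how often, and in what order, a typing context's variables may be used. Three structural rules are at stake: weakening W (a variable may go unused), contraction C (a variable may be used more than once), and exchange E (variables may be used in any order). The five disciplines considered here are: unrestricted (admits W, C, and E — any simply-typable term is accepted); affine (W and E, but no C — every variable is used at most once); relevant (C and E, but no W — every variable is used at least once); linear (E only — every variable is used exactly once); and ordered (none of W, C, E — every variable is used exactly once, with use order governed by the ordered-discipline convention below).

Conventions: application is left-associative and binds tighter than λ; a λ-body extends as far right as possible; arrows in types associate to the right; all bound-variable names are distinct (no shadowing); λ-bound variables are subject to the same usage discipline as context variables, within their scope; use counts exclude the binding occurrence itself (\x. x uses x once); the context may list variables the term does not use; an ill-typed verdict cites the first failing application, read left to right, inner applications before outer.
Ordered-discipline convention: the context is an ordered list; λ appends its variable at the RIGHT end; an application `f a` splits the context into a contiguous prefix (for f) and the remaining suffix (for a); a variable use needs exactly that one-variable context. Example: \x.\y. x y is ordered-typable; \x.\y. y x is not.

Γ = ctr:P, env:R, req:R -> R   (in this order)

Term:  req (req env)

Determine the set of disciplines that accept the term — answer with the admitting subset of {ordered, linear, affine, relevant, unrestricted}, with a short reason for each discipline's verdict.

admitted in: unrestricted
counts: ctr=0, env=1, req=2
uses in reading order: req, req, env
typing: well-typed — term : R
ordered ✗ (needs contraction — req ×2; ctr never used (weakening))
linear ✗ (needs contraction — req ×2; ctr never used (weakening))
affine ✗ (needs contraction — req ×2)
relevant ✗ (ctr never used (weakening))
unrestricted ✓ (type-checks (R) and nothing is barred)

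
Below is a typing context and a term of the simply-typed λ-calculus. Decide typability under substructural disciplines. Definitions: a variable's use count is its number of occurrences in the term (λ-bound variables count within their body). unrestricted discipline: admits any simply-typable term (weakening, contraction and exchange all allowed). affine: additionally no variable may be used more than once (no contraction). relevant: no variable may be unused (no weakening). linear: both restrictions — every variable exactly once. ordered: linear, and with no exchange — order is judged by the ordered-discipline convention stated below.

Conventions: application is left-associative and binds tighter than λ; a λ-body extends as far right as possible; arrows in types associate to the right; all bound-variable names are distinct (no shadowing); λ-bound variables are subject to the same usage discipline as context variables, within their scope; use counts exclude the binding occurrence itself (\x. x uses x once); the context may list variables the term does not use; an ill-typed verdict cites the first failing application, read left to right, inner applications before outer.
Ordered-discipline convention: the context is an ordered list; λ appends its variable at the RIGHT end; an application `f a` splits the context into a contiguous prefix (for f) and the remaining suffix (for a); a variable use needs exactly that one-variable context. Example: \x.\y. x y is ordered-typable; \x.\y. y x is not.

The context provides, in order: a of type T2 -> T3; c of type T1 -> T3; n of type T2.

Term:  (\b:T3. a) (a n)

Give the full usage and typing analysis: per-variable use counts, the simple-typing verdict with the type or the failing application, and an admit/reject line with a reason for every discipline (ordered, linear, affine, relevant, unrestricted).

counts: a=2; c=0; n=1; b (bound)=0
left-to-right use order: a, a, n
typing: well-typed — term : T2 -> T3
ordered ✗ (uses contraction: a ×2; needs weakening: c, b unused)
linear ✗ (uses contraction: a ×2; needs weakening: c, b unused)
affine ✗ (uses contraction: a ×2)
relevant ✗ (needs weakening: c, b unused)
unrestricted ✓ (simply typable at T2 -> T3; W, C, E all held)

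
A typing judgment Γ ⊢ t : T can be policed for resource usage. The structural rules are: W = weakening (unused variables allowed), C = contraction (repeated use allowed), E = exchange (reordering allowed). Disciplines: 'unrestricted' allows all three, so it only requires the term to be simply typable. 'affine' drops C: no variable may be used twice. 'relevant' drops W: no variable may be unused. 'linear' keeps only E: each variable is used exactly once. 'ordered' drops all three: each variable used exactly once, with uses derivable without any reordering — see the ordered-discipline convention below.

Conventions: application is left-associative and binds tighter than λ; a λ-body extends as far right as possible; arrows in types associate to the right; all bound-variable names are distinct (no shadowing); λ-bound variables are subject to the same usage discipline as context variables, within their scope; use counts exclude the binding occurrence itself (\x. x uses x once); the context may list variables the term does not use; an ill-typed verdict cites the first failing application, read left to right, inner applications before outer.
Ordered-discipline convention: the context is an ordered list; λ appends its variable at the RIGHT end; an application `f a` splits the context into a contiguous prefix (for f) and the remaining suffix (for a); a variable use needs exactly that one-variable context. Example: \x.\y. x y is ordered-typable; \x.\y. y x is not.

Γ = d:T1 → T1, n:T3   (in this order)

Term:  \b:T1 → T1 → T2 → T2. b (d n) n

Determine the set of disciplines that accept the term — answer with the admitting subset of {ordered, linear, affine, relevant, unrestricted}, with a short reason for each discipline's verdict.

admitting disciplines: none
usage: d: 1×; n: 2×; b (λ-bound): 1×
uses in reading order: b, d, n, n
typing: ill-typed: an argument T3 mismatches the expected T1
ordered: ✗ — fails simple typing
linear: ✗ — a type mismatch blocks all five
affine: ✗ — the type mismatch rejects it
relevant: ✗ — not simply typable
unrestricted: ✗ — fails simple typing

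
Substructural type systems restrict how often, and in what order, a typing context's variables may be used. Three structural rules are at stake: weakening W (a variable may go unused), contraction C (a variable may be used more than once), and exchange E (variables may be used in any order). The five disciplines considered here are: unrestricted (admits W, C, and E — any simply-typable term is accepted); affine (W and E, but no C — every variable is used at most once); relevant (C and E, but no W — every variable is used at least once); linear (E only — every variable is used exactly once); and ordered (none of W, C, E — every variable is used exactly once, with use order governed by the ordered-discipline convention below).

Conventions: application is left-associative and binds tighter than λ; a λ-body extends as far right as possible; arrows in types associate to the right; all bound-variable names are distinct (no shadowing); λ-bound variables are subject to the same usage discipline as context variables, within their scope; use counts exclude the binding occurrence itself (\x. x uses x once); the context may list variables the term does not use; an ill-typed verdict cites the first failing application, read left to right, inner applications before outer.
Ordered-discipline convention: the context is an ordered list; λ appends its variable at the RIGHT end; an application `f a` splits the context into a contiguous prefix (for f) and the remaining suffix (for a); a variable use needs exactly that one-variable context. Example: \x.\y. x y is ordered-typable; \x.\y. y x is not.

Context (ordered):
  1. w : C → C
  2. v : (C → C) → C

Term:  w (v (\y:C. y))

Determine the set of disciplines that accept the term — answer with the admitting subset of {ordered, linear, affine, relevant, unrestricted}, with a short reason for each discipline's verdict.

admitted by: ordered, linear, affine, relevant, unrestricted
usage: w=1; v=1; y [bound]=1
order of uses: w, v, y
typing: well-typed — term : C
ordered ✓ (single-use (w, v, y), ordered derivation ok)
linear ✓ (exactly-once usage across w, v, y)
affine ✓ (none of w, v, y used more than once)
relevant ✓ (every one of w, v, y appears)
unrestricted ✓ (well-typed at C; no restrictions here)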